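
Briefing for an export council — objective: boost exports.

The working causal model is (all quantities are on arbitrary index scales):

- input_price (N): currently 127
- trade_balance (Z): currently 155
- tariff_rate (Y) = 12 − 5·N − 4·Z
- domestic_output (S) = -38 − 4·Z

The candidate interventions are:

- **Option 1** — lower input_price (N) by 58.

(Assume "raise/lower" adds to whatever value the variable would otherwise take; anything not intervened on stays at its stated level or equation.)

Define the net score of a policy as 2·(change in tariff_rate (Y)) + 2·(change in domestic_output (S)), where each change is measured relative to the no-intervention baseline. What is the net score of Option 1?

580

Baseline:
  N = 127
  Z = 155
  Y = 12 − 5·127 − 4·155 = -1243
  S = -38 − 4·155 = -658
Option 1 (N − 58):
  N = 127 − 58 = 69
  Z = 155
  Y = 12 − 5·69 − 4·155 = -953
  S = -38 − 4·155 = -658
ΔY = -953 − (-1243) = 290; ΔS = -658 − (-658) = 0
Score = 2·290 + 2·0 = 580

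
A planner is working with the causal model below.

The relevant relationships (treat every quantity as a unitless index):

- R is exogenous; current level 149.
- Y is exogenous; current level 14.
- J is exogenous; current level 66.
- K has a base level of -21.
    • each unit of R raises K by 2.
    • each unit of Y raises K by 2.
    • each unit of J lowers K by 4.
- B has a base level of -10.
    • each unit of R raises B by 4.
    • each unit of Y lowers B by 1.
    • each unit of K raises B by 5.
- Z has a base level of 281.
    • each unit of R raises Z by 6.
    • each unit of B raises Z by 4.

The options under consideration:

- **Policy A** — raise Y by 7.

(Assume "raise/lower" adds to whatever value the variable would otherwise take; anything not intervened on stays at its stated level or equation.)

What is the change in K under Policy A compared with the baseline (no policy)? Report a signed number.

14

Baseline:
  R = 149
  Y = 14
  J = 66
  K = -21 + 2·149 + 2·14 − 4·66 = 41
Policy A (Y + 7):
  R = 149
  Y = 14 + 7 = 21
  J = 66
  K = -21 + 2·149 + 2·21 − 4·66 = 55
Change in K: 55 − 41 = 14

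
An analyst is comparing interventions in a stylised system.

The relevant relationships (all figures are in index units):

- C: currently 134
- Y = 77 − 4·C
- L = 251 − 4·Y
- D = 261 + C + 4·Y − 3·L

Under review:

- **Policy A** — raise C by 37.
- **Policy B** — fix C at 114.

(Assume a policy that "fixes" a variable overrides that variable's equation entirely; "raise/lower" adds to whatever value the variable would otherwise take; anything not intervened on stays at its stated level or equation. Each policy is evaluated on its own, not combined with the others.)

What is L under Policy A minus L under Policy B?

Policy A (C + 37):
  C = 134 + 37 = 171
  Y = 77 − 4·171 = -607
  L = 251 − 4·(-607) = 2679
Policy B (C := 114):
  C = 114
  Y = 77 − 4·114 = -379
  L = 251 − 4·(-379) = 1767
L: 2679 − 1767 = 912

912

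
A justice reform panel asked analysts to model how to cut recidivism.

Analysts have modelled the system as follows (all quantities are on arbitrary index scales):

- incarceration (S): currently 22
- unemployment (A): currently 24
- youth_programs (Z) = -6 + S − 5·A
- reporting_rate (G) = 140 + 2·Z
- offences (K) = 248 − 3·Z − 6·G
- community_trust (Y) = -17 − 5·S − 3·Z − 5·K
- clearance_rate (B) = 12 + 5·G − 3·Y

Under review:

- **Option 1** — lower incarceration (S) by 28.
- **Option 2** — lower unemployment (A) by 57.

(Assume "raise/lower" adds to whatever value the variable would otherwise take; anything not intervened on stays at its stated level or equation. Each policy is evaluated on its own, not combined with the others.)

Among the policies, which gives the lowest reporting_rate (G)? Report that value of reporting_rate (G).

Option 1 (S − 28):
  S = 22 − 28 = -6
  A = 24
  Z = -6 + (-6) − 5·24 = -132
  G = 140 + 2·(-132) = -124
Option 2 (A − 57):
  S = 22
  A = 24 − 57 = -33
  Z = -6 + 22 − 5·(-33) = 181
  G = 140 + 2·181 = 502
Comparing — Option 1: G=-124, Option 2: G=502. Lowest is -124 (Option 1).

-124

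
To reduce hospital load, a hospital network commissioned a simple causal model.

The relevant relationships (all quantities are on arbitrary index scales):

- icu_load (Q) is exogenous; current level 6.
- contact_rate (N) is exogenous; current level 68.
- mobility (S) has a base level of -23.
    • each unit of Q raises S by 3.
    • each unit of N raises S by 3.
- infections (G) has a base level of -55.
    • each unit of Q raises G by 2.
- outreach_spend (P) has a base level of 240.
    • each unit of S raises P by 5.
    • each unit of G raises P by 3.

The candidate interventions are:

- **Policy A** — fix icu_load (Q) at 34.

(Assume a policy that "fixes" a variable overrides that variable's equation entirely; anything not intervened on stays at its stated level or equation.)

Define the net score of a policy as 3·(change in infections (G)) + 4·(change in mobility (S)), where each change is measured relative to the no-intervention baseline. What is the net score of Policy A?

504

Baseline:
  Q = 6
  N = 68
  S = -23 + 3·6 + 3·68 = 199
  G = -55 + 2·6 = -43
Policy A (Q := 34):
  Q = 34
  N = 68
  S = -23 + 3·34 + 3·68 = 283
  G = -55 + 2·34 = 13
ΔG = 13 − (-43) = 56; ΔS = 283 − 199 = 84
Score = 3·56 + 4·84 = 504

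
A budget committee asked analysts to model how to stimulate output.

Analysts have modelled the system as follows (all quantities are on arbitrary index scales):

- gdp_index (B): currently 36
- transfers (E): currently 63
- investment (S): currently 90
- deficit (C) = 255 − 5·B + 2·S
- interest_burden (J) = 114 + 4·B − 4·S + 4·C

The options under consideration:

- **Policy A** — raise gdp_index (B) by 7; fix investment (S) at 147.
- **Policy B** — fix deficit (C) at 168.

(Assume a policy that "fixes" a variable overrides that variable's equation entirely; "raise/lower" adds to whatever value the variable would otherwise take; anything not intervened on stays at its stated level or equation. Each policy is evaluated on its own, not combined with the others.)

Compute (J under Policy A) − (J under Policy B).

464

Policy A (B + 7, S := 147):
  B = 36 + 7 = 43
  S = 147
  C = 255 − 5·43 + 2·147 = 334
  J = 114 + 4·43 − 4·147 + 4·334 = 1034
Policy B (C := 168):
  B = 36
  S = 90
  C = 168
  J = 114 + 4·36 − 4·90 + 4·168 = 570
J: 1034 − 570 = 464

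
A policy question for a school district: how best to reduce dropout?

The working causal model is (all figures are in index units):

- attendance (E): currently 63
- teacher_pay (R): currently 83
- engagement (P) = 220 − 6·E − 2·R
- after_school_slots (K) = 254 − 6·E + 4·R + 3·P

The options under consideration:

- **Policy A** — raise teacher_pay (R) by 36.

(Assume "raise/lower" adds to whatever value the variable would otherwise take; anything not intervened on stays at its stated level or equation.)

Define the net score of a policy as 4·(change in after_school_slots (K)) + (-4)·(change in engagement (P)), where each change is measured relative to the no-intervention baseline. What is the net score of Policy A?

Baseline:
  E = 63
  R = 83
  P = 220 − 6·63 − 2·83 = -324
  K = 254 − 6·63 + 4·83 + 3·(-324) = -764
Policy A (R + 36):
  E = 63
  R = 83 + 36 = 119
  P = 220 − 6·63 − 2·119 = -396
  K = 254 − 6·63 + 4·119 + 3·(-396) = -836
ΔK = -836 − (-764) = -72; ΔP = -396 − (-324) = -72
Score = 4·(-72) + (-4)·(-72) = 0

0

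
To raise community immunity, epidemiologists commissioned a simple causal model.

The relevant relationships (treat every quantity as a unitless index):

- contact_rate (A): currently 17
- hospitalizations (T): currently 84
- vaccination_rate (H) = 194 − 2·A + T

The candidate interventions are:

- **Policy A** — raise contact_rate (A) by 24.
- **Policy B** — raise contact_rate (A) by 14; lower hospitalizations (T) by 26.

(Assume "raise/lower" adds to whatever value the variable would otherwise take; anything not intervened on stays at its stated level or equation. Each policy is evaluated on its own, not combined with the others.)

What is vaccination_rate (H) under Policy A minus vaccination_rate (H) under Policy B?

6

Policy A (A + 24):
  A = 17 + 24 = 41
  T = 84
  H = 194 − 2·41 + 84 = 196
Policy B (A + 14, T − 26):
  A = 17 + 14 = 31
  T = 84 − 26 = 58
  H = 194 − 2·31 + 58 = 190
H: 196 − 190 = 6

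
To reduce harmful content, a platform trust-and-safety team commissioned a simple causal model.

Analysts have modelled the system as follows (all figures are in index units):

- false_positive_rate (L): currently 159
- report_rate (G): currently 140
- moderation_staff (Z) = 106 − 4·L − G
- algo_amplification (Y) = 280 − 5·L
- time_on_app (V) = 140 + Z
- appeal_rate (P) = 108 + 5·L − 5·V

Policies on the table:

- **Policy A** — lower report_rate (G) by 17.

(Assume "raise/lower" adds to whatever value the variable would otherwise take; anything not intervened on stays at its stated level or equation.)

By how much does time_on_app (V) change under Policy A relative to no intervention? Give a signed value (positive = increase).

Baseline:
  L = 159
  G = 140
  Z = 106 − 4·159 − 140 = -670
  V = 140 + (-670) = -530
Policy A (G − 17):
  L = 159
  G = 140 − 17 = 123
  Z = 106 − 4·159 − 123 = -653
  V = 140 + (-653) = -513
Change in V: -513 − (-530) = 17

17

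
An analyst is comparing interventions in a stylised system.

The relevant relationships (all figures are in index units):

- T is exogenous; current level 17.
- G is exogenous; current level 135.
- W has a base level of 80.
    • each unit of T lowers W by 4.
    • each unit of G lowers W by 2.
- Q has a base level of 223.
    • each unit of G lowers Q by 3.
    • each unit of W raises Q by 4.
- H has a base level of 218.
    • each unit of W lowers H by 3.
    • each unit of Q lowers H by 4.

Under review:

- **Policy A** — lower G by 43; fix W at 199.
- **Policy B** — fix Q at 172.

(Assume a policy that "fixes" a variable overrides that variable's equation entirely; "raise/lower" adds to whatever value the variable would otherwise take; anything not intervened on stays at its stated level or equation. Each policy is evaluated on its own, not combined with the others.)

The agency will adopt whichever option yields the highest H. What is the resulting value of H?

Policy A (G − 43, W := 199):
  T = 17
  G = 135 − 43 = 92
  W = 199
  Q = 223 − 3·92 + 4·199 = 743
  H = 218 − 3·199 − 4·743 = -3351
Policy B (Q := 172):
  T = 17
  G = 135
  W = 80 − 4·17 − 2·135 = -258
  Q = 172
  H = 218 − 3·(-258) − 4·172 = 304
Comparing — Policy A: H=-3351, Policy B: H=304. Highest is 304 (Policy B).

304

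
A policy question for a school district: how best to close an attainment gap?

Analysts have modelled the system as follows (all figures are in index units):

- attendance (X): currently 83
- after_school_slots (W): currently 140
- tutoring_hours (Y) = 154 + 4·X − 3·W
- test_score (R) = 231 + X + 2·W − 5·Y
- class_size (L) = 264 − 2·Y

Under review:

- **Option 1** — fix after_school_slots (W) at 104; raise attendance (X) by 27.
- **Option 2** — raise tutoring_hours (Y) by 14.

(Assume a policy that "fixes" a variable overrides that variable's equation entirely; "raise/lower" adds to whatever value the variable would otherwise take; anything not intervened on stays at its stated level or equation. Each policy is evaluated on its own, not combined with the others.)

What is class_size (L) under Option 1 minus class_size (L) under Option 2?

-404

Option 1 (W := 104, X + 27):
  X = 83 + 27 = 110
  W = 104
  Y = 154 + 4·110 − 3·104 = 282
  L = 264 − 2·282 = -300
Option 2 (Y + 14):
  X = 83
  W = 140
  Y = 154 + 4·83 − 3·140 (+14 from intervention) = 80
  L = 264 − 2·80 = 104
L: -300 − 104 = -404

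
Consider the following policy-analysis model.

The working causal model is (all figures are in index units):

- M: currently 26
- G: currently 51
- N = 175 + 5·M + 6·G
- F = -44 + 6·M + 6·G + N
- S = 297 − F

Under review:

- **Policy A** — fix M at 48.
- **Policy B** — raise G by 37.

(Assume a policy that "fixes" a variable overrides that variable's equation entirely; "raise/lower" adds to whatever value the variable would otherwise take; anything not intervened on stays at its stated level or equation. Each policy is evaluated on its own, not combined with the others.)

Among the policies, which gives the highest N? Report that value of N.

833

Policy A (M := 48):
  M = 48
  G = 51
  N = 175 + 5·48 + 6·51 = 721
Policy B (G + 37):
  M = 26
  G = 51 + 37 = 88
  N = 175 + 5·26 + 6·88 = 833
Comparing — Policy A: N=721, Policy B: N=833. Highest is 833 (Policy B).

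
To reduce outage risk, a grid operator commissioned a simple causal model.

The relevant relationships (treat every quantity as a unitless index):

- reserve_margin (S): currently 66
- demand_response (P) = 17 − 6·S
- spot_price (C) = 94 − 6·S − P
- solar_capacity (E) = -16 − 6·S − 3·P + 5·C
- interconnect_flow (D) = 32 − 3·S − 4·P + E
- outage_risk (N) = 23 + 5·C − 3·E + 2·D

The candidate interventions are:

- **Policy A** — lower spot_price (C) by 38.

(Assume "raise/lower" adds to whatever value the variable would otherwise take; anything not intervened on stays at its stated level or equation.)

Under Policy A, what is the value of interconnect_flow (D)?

2270

Policy A (C − 38):
  S = 66
  P = 17 − 6·66 = -379
  C = 94 − 6·66 − (-379) (−38 from intervention) = 39
  E = -16 − 6·66 − 3·(-379) + 5·39 = 920
  D = 32 − 3·66 − 4·(-379) + 920 = 2270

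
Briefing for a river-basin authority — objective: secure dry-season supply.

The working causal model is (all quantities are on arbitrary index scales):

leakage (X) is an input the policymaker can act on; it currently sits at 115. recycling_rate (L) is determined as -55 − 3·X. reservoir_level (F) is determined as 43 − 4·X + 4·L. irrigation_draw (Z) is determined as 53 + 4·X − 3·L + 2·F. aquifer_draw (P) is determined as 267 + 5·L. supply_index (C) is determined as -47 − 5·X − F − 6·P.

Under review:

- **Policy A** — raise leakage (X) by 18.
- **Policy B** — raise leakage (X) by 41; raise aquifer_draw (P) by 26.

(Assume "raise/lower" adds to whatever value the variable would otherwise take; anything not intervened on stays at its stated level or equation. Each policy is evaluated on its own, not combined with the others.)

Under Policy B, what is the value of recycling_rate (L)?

-523

Policy B (X + 41, P + 26):
  X = 115 + 41 = 156
  L = -55 − 3·156 = -523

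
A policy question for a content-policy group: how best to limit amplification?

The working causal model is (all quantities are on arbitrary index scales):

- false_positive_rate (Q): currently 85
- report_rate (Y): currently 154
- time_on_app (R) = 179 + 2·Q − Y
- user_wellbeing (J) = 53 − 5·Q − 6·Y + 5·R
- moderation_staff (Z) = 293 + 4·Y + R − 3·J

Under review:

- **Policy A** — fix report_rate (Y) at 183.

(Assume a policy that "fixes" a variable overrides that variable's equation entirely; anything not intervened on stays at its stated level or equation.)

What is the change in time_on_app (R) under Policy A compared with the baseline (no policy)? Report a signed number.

-29

Baseline:
  Q = 85
  Y = 154
  R = 179 + 2·85 − 154 = 195
Policy A (Y := 183):
  Q = 85
  Y = 183
  R = 179 + 2·85 − 183 = 166
Change in R: 166 − 195 = -29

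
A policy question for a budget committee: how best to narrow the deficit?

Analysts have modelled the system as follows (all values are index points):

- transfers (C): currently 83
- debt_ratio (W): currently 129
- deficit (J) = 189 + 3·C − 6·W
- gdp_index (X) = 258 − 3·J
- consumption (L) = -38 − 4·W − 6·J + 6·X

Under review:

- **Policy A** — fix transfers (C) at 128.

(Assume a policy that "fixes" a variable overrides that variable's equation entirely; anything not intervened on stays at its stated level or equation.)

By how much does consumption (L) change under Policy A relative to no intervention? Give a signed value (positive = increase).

Baseline:
  C = 83
  W = 129
  J = 189 + 3·83 − 6·129 = -336
  X = 258 − 3·(-336) = 1266
  L = -38 − 4·129 − 6·(-336) + 6·1266 = 9058
Policy A (C := 128):
  C = 128
  W = 129
  J = 189 + 3·128 − 6·129 = -201
  X = 258 − 3·(-201) = 861
  L = -38 − 4·129 − 6·(-201) + 6·861 = 5818
Change in L: 5818 − 9058 = -3240

-3240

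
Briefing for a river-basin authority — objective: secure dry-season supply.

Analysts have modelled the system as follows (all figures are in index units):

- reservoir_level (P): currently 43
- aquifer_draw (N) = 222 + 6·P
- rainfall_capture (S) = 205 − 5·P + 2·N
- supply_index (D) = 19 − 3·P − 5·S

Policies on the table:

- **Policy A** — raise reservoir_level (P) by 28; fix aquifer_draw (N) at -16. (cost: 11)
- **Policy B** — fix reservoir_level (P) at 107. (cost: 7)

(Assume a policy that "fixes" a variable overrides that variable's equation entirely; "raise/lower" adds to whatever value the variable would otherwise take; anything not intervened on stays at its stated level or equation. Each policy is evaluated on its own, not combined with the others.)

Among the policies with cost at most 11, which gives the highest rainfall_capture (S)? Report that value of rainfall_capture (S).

1398

Policy A (P + 28, N := -16):
  P = 43 + 28 = 71
  N = -16
  S = 205 − 5·71 + 2·(-16) = -182
Policy B (P := 107):
  P = 107
  N = 222 + 6·107 = 864
  S = 205 − 5·107 + 2·864 = 1398
Comparing — Policy A: S=-182, Policy B: S=1398. Highest is 1398 (Policy B).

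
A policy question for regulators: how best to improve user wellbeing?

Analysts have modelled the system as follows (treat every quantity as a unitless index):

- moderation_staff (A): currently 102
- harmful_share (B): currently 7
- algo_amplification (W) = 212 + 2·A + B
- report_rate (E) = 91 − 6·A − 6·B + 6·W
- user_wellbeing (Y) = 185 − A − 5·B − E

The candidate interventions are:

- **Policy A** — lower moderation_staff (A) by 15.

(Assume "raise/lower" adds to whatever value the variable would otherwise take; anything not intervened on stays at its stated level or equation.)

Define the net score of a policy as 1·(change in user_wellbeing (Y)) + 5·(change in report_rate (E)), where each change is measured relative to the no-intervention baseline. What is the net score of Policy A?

Baseline:
  A = 102
  B = 7
  W = 212 + 2·102 + 7 = 423
  E = 91 − 6·102 − 6·7 + 6·423 = 1975
  Y = 185 − 102 − 5·7 − 1975 = -1927
Policy A (A − 15):
  A = 102 − 15 = 87
  B = 7
  W = 212 + 2·87 + 7 = 393
  E = 91 − 6·87 − 6·7 + 6·393 = 1885
  Y = 185 − 87 − 5·7 − 1885 = -1822
ΔY = -1822 − (-1927) = 105; ΔE = 1885 − 1975 = -90
Score = 1·105 + 5·(-90) = -345

-345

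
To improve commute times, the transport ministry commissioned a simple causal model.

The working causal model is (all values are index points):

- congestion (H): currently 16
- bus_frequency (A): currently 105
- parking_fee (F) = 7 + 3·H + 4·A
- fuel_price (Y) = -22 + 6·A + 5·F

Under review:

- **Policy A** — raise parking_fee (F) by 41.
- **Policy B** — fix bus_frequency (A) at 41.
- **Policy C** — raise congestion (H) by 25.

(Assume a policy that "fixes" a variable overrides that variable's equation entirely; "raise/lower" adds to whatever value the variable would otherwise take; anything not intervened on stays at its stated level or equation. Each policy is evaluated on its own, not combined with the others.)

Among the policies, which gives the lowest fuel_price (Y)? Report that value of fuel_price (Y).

1319

Policy A (F + 41):
  H = 16
  A = 105
  F = 7 + 3·16 + 4·105 (+41 from intervention) = 516
  Y = -22 + 6·105 + 5·516 = 3188
Policy B (A := 41):
  H = 16
  A = 41
  F = 7 + 3·16 + 4·41 = 219
  Y = -22 + 6·41 + 5·219 = 1319
Policy C (H + 25):
  H = 16 + 25 = 41
  A = 105
  F = 7 + 3·41 + 4·105 = 550
  Y = -22 + 6·105 + 5·550 = 3358
Comparing — Policy A: Y=3188, Policy B: Y=1319, Policy C: Y=3358. Lowest is 1319 (Policy B).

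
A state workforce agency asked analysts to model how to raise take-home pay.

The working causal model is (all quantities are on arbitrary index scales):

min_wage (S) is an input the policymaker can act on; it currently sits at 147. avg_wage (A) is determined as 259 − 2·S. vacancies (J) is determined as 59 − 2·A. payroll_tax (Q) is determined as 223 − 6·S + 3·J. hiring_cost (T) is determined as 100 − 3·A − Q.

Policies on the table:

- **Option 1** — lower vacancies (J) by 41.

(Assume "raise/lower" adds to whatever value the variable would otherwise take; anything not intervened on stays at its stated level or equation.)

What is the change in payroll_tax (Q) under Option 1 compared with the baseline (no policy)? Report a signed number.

Baseline:
  S = 147
  A = 259 − 2·147 = -35
  J = 59 − 2·(-35) = 129
  Q = 223 − 6·147 + 3·129 = -272
Option 1 (J − 41):
  S = 147
  A = 259 − 2·147 = -35
  J = 59 − 2·(-35) (−41 from intervention) = 88
  Q = 223 − 6·147 + 3·88 = -395
Change in Q: -395 − (-272) = -123

-123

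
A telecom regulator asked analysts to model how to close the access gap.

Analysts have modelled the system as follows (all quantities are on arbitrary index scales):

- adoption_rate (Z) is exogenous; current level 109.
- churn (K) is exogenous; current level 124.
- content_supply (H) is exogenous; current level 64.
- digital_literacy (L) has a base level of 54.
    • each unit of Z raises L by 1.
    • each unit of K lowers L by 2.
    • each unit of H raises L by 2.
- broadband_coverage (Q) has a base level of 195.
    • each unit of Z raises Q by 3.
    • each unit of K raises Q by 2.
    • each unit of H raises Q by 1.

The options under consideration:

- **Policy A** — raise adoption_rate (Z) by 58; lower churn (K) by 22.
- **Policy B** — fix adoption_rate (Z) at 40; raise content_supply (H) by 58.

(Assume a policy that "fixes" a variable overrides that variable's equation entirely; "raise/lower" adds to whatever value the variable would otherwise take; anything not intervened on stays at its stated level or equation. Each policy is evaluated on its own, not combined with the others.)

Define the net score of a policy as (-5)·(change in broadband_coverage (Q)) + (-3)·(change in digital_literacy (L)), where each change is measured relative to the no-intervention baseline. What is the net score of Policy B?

604

Baseline:
  Z = 109
  K = 124
  H = 64
  L = 54 + 109 − 2·124 + 2·64 = 43
  Q = 195 + 3·109 + 2·124 + 64 = 834
Policy B (Z := 40, H + 58):
  Z = 40
  K = 124
  H = 64 + 58 = 122
  L = 54 + 40 − 2·124 + 2·122 = 90
  Q = 195 + 3·40 + 2·124 + 122 = 685
ΔQ = 685 − 834 = -149; ΔL = 90 − 43 = 47
Score = (-5)·(-149) + (-3)·47 = 604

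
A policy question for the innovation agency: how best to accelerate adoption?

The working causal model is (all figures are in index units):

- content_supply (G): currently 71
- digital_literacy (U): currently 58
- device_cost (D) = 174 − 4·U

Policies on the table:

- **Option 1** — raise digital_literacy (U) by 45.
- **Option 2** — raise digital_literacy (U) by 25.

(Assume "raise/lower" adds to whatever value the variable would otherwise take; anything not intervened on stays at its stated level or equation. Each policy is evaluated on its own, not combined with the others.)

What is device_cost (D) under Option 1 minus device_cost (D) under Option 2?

-80

Option 1 (U + 45):
  U = 58 + 45 = 103
  D = 174 − 4·103 = -238
Option 2 (U + 25):
  U = 58 + 25 = 83
  D = 174 − 4·83 = -158
D: -238 − (-158) = -80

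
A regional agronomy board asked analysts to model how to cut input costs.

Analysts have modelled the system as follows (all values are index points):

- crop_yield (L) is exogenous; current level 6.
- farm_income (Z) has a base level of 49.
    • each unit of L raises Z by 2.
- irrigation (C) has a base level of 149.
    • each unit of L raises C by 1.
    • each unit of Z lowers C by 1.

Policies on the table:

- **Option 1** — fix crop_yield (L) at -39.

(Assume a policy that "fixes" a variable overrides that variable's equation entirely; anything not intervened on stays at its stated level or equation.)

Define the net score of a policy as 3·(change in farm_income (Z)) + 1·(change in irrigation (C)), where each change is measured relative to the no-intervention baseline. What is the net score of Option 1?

-225

Baseline:
  L = 6
  Z = 49 + 2·6 = 61
  C = 149 + 6 − 61 = 94
Option 1 (L := -39):
  L = -39
  Z = 49 + 2·(-39) = -29
  C = 149 + (-39) − (-29) = 139
ΔZ = -29 − 61 = -90; ΔC = 139 − 94 = 45
Score = 3·(-90) + 1·45 = -225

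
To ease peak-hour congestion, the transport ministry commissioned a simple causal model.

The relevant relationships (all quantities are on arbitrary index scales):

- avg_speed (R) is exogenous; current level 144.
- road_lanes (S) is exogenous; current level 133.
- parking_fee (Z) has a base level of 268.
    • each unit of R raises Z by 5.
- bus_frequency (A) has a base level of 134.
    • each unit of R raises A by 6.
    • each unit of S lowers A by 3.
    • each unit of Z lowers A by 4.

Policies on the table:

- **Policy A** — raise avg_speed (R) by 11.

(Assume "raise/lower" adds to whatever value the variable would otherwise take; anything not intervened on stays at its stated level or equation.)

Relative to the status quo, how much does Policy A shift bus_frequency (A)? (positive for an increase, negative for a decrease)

-154

Baseline:
  R = 144
  S = 133
  Z = 268 + 5·144 = 988
  A = 134 + 6·144 − 3·133 − 4·988 = -3353
Policy A (R + 11):
  R = 144 + 11 = 155
  S = 133
  Z = 268 + 5·155 = 1043
  A = 134 + 6·155 − 3·133 − 4·1043 = -3507
Change in A: -3507 − (-3353) = -154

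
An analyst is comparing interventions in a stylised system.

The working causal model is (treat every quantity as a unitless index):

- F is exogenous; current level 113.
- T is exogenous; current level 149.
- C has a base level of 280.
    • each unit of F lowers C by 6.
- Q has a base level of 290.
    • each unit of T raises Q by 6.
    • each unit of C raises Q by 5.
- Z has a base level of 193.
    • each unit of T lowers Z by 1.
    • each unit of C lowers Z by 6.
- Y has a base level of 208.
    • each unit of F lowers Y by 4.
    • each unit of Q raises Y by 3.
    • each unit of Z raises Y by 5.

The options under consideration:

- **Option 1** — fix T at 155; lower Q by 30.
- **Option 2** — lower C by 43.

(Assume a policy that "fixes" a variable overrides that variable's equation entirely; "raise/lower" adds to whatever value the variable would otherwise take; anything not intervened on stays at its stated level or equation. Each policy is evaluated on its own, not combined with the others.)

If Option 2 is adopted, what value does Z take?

2690

Option 2 (C − 43):
  F = 113
  T = 149
  C = 280 − 6·113 (−43 from intervention) = -441
  Z = 193 − 149 − 6·(-441) = 2690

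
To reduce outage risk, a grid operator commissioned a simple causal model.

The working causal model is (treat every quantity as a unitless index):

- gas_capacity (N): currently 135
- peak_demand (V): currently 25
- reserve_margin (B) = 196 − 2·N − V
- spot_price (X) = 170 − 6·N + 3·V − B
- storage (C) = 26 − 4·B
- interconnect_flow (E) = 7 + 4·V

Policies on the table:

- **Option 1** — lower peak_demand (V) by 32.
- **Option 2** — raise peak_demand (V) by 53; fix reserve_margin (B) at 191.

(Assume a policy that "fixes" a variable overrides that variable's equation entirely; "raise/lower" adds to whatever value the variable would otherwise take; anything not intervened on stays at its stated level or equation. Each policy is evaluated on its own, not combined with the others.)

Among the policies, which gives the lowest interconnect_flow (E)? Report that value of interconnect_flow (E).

Option 1 (V − 32):
  V = 25 − 32 = -7
  E = 7 + 4·(-7) = -21
Option 2 (V + 53, B := 191):
  V = 25 + 53 = 78
  E = 7 + 4·78 = 319
Comparing — Option 1: E=-21, Option 2: E=319. Lowest is -21 (Option 1).

-21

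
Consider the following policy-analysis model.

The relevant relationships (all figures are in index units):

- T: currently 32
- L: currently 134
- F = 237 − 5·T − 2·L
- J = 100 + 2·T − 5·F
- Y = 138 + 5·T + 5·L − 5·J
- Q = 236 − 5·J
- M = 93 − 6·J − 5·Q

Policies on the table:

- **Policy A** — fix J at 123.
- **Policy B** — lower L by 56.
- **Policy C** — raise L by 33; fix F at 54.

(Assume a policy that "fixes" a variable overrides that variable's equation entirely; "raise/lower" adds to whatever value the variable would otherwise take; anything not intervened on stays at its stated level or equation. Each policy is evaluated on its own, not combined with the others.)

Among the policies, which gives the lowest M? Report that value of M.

-3101

Policy A (J := 123):
  T = 32
  L = 134
  F = 237 − 5·32 − 2·134 = -191
  J = 123
  Q = 236 − 5·123 = -379
  M = 93 − 6·123 − 5·(-379) = 1250
Policy B (L − 56):
  T = 32
  L = 134 − 56 = 78
  F = 237 − 5·32 − 2·78 = -79
  J = 100 + 2·32 − 5·(-79) = 559
  Q = 236 − 5·559 = -2559
  M = 93 − 6·559 − 5·(-2559) = 9534
Policy C (L + 33, F := 54):
  T = 32
  L = 134 + 33 = 167
  F = 54
  J = 100 + 2·32 − 5·54 = -106
  Q = 236 − 5·(-106) = 766
  M = 93 − 6·(-106) − 5·766 = -3101
Comparing — Policy A: M=1250, Policy B: M=9534, Policy C: M=-3101. Lowest is -3101 (Policy C).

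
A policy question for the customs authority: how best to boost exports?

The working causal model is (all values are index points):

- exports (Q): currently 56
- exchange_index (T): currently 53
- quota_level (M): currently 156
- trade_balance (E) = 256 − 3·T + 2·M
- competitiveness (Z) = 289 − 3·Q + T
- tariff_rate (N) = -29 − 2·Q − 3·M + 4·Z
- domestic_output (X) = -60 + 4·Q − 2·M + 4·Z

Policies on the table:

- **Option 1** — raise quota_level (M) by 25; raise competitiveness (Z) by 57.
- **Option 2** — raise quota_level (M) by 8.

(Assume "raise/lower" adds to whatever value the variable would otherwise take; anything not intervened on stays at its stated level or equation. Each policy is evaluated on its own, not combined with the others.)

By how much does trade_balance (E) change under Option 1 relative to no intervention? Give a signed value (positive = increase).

Baseline:
  T = 53
  M = 156
  E = 256 − 3·53 + 2·156 = 409
Option 1 (M + 25, Z + 57):
  T = 53
  M = 156 + 25 = 181
  E = 256 − 3·53 + 2·181 = 459
Change in E: 459 − 409 = 50

50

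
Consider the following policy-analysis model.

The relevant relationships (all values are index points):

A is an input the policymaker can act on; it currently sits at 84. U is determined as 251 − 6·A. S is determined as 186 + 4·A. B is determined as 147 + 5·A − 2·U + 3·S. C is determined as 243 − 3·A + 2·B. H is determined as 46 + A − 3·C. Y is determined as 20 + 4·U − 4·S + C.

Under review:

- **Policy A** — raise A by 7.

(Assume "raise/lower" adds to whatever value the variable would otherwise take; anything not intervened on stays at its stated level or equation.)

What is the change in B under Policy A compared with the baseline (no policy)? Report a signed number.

Baseline:
  A = 84
  U = 251 − 6·84 = -253
  S = 186 + 4·84 = 522
  B = 147 + 5·84 − 2·(-253) + 3·522 = 2639
Policy A (A + 7):
  A = 84 + 7 = 91
  U = 251 − 6·91 = -295
  S = 186 + 4·91 = 550
  B = 147 + 5·91 − 2·(-295) + 3·550 = 2842
Change in B: 2842 − 2639 = 203

203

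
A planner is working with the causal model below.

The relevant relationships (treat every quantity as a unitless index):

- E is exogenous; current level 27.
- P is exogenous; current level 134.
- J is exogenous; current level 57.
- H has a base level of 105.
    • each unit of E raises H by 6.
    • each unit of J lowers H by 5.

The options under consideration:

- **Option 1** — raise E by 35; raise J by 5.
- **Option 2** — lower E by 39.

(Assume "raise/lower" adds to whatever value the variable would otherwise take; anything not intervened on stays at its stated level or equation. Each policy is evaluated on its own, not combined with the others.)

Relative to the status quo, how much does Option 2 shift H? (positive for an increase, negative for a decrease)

Baseline:
  E = 27
  J = 57
  H = 105 + 6·27 − 5·57 = -18
Option 2 (E − 39):
  E = 27 − 39 = -12
  J = 57
  H = 105 + 6·(-12) − 5·57 = -252
Change in H: -252 − (-18) = -234

-234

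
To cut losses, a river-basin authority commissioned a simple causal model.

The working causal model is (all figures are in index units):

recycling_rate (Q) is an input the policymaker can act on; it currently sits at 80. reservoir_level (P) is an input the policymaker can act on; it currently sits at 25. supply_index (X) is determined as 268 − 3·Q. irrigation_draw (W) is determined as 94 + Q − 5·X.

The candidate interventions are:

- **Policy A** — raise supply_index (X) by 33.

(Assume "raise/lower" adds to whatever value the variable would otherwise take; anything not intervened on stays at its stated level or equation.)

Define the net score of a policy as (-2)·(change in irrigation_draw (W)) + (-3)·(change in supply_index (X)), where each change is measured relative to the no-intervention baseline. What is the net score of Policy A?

231

Baseline:
  Q = 80
  X = 268 − 3·80 = 28
  W = 94 + 80 − 5·28 = 34
Policy A (X + 33):
  Q = 80
  X = 268 − 3·80 (+33 from intervention) = 61
  W = 94 + 80 − 5·61 = -131
ΔW = -131 − 34 = -165; ΔX = 61 − 28 = 33
Score = (-2)·(-165) + (-3)·33 = 231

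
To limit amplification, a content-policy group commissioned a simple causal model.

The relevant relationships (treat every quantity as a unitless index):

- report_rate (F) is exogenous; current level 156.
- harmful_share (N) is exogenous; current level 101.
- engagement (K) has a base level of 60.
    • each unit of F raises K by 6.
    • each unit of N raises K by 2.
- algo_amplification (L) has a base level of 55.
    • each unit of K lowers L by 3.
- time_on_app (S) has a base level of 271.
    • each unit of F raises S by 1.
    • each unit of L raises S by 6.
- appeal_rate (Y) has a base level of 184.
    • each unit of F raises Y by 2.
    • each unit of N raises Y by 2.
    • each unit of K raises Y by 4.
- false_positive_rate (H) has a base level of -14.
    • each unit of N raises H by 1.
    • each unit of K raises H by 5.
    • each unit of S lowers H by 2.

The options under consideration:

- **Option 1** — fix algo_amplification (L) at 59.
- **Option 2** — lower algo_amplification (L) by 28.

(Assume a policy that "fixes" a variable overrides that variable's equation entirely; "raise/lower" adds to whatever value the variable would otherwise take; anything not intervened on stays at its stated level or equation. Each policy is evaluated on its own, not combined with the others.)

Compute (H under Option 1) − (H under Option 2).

Option 1 (L := 59):
  F = 156
  N = 101
  K = 60 + 6·156 + 2·101 = 1198
  L = 59
  S = 271 + 156 + 6·59 = 781
  H = -14 + 101 + 5·1198 − 2·781 = 4515
Option 2 (L − 28):
  F = 156
  N = 101
  K = 60 + 6·156 + 2·101 = 1198
  L = 55 − 3·1198 (−28 from intervention) = -3567
  S = 271 + 156 + 6·(-3567) = -20975
  H = -14 + 101 + 5·1198 − 2·(-20975) = 48027
H: 4515 − 48027 = -43512

-43512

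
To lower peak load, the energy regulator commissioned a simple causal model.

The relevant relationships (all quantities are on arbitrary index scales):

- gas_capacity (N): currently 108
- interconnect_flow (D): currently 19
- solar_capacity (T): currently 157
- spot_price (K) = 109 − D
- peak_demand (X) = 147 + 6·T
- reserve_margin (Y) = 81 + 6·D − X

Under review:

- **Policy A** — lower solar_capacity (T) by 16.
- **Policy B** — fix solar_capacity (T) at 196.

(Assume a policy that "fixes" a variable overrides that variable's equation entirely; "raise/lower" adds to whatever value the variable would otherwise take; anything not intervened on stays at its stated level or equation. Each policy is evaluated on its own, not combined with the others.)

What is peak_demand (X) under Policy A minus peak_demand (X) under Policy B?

-330

Policy A (T − 16):
  T = 157 − 16 = 141
  X = 147 + 6·141 = 993
Policy B (T := 196):
  T = 196
  X = 147 + 6·196 = 1323
X: 993 − 1323 = -330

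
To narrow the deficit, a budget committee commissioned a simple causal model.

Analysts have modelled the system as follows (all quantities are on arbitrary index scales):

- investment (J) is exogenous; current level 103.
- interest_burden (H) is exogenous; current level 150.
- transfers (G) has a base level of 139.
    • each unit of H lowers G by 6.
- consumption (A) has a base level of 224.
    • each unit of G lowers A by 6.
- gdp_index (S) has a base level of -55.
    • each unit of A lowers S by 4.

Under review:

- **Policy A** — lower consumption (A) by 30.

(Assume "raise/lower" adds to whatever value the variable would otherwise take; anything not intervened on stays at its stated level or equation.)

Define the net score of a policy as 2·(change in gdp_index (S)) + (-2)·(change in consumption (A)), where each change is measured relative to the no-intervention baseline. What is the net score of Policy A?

Baseline:
  H = 150
  G = 139 − 6·150 = -761
  A = 224 − 6·(-761) = 4790
  S = -55 − 4·4790 = -19215
Policy A (A − 30):
  H = 150
  G = 139 − 6·150 = -761
  A = 224 − 6·(-761) (−30 from intervention) = 4760
  S = -55 − 4·4760 = -19095
ΔS = -19095 − (-19215) = 120; ΔA = 4760 − 4790 = -30
Score = 2·120 + (-2)·(-30) = 300

300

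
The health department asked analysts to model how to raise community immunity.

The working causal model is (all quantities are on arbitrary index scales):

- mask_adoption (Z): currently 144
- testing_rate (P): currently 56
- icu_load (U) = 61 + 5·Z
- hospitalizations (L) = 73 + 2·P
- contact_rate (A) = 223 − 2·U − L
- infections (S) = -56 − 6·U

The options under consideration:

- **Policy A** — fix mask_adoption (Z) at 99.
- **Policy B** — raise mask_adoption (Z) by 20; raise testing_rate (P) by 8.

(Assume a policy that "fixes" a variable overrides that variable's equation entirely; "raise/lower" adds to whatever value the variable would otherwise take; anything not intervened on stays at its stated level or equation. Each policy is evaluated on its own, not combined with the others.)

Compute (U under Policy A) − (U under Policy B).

Policy A (Z := 99):
  Z = 99
  U = 61 + 5·99 = 556
Policy B (Z + 20, P + 8):
  Z = 144 + 20 = 164
  U = 61 + 5·164 = 881
U: 556 − 881 = -325

-325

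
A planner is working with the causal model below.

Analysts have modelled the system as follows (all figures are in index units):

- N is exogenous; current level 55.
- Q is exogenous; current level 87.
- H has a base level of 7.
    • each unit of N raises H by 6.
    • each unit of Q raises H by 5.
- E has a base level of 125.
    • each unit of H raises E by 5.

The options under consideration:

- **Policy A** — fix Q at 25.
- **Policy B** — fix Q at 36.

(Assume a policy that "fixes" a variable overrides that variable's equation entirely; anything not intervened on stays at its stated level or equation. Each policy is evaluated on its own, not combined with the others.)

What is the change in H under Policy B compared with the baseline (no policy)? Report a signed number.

Baseline:
  N = 55
  Q = 87
  H = 7 + 6·55 + 5·87 = 772
Policy B (Q := 36):
  N = 55
  Q = 36
  H = 7 + 6·55 + 5·36 = 517
Change in H: 517 − 772 = -255

-255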